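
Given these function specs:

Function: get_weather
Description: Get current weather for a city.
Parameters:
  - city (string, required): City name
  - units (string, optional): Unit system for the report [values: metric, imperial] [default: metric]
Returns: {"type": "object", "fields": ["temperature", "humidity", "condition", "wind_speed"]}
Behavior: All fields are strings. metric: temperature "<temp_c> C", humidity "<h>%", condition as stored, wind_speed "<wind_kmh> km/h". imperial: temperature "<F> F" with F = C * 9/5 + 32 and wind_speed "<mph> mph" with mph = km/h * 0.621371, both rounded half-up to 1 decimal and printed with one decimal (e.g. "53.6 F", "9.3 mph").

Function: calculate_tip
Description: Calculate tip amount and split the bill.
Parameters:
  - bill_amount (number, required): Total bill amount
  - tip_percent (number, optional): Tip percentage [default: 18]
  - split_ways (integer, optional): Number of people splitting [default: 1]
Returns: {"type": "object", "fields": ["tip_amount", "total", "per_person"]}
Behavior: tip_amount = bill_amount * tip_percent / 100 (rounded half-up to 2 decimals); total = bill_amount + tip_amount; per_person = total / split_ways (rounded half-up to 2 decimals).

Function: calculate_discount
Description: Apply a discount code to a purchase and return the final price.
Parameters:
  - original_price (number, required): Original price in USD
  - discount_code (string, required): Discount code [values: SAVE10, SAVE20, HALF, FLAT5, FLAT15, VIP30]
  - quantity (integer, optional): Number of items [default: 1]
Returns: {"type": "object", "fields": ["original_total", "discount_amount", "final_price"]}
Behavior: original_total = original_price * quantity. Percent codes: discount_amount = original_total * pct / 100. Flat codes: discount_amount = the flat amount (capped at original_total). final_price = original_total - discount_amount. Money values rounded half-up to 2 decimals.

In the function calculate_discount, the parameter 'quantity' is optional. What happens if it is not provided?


The calculate_discount spec declares:
  - quantity (integer, optional): Number of items [default: 1]
It defaults to 1


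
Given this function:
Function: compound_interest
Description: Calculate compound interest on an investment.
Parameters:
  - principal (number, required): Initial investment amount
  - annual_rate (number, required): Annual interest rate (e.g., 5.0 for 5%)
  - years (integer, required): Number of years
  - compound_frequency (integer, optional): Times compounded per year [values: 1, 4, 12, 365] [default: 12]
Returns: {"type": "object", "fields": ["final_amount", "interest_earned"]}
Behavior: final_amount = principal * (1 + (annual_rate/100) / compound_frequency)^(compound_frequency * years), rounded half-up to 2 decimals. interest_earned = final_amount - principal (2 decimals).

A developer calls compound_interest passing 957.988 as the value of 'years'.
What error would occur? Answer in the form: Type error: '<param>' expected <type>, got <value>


Spec: 'years' is declared as integer; 957.988 is a non-integer number.
Type error: 'years' expected integer, got 957.988


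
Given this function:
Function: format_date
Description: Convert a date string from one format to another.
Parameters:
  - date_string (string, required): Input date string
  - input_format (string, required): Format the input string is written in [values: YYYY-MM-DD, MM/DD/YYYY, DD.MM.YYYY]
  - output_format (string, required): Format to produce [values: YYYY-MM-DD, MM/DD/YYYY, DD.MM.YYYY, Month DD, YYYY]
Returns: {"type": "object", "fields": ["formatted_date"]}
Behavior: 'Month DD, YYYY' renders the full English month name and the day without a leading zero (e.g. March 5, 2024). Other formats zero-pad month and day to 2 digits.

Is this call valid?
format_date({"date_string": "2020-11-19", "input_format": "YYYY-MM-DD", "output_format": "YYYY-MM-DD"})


Checking all required parameters present and types match... All valid.
Valid


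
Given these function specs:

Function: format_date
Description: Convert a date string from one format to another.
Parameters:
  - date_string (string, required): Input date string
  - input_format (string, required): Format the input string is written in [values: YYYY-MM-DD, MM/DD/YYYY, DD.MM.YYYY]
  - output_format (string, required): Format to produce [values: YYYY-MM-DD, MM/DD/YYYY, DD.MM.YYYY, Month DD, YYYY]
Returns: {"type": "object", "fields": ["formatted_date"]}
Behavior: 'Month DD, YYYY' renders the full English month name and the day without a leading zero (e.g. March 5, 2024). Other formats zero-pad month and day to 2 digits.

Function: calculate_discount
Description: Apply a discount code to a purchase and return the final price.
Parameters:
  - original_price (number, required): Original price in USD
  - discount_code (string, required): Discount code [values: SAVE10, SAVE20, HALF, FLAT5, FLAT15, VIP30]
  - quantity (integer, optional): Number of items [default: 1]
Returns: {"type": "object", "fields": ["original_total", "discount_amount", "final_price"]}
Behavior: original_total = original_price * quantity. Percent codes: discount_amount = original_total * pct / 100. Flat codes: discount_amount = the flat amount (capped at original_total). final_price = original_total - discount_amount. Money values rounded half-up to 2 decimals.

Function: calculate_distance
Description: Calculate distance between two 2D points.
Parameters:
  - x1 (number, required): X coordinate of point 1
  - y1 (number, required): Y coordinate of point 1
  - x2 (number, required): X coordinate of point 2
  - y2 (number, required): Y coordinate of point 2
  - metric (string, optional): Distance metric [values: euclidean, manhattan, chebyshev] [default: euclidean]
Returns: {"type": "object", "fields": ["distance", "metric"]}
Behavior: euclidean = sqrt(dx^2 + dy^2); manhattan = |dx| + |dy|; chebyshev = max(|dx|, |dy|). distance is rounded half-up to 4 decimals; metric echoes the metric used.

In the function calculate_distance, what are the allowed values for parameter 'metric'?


The calculate_distance spec declares:
  - metric (string, optional): Distance metric [values: euclidean, manhattan, chebyshev] [default: euclidean]
Allowed values:
euclidean, manhattan, chebyshev


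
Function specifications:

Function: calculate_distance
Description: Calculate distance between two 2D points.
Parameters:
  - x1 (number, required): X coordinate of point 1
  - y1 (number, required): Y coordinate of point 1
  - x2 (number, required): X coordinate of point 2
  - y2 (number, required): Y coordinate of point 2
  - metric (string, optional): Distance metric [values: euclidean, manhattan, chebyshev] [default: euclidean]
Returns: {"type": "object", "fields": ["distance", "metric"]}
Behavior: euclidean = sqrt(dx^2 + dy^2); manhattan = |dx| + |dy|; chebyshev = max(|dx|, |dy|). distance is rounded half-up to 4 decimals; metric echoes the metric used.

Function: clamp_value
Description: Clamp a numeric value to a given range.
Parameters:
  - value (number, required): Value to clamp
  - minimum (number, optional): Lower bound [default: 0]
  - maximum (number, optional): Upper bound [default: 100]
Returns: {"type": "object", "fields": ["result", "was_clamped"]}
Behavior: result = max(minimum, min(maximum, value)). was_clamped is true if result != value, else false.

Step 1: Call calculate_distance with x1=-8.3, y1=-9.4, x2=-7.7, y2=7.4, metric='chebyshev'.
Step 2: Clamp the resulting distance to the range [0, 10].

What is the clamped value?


Step 1: calculate_distance (chebyshev)
  |dx| = |-7.7 - -8.3| = 0.6; |dy| = |7.4 - -9.4| = 16.8
  chebyshev: max(0.6, 16.8) = 16.8
  Round to 4 decimals: 16.8
  -> distance = 16.8
Step 2: clamp_value(value=16.8, minimum=0, maximum=10)
  result = max(0, min(10, 16.8)) = max(0, 10) = 10
  was_clamped = (10 != 16.8) = true
  -> result = 10
10


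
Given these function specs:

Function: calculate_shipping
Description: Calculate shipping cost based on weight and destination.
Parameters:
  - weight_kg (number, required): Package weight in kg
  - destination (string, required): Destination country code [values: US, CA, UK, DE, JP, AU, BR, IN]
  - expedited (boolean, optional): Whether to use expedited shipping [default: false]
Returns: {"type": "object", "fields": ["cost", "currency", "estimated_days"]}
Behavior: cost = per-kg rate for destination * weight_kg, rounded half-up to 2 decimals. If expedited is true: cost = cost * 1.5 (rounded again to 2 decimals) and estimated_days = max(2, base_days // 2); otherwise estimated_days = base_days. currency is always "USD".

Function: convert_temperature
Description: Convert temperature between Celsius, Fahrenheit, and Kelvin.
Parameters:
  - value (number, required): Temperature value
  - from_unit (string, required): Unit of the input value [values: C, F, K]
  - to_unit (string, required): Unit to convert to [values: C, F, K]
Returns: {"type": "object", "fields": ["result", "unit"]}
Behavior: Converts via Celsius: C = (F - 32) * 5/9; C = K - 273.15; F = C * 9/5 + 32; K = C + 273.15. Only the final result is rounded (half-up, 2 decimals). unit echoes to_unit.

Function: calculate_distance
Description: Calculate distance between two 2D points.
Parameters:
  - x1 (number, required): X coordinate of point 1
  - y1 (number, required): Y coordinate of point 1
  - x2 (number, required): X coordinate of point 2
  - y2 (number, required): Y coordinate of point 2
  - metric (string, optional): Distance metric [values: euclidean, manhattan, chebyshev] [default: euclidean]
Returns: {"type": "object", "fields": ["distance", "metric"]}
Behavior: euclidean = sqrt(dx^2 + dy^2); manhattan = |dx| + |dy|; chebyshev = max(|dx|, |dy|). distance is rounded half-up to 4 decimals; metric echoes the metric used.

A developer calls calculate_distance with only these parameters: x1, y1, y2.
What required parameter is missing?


Required parameters: x1, y1, x2, y2
Provided: x1, y1, y2
Missing: x2
x2


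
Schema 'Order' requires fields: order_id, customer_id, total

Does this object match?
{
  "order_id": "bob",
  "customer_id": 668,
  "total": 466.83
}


Checking required fields... All present.
Valid - all required fields present


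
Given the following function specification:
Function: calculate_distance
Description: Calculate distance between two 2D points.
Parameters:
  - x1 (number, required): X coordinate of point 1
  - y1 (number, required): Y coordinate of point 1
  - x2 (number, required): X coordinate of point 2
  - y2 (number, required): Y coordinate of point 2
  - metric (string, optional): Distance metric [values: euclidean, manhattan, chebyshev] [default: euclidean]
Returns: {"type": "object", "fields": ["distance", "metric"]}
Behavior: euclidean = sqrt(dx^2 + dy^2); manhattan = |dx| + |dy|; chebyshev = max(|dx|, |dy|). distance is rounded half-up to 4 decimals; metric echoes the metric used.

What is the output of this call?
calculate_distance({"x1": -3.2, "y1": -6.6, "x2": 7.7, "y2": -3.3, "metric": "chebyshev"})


|dx| = |7.7 - -3.2| = 10.9; |dy| = |-3.3 - -6.6| = 3.3
chebyshev: max(10.9, 3.3) = 10.9
Round to 4 decimals: 10.9
Output:
{"distance": 10.9, "metric": "chebyshev"}


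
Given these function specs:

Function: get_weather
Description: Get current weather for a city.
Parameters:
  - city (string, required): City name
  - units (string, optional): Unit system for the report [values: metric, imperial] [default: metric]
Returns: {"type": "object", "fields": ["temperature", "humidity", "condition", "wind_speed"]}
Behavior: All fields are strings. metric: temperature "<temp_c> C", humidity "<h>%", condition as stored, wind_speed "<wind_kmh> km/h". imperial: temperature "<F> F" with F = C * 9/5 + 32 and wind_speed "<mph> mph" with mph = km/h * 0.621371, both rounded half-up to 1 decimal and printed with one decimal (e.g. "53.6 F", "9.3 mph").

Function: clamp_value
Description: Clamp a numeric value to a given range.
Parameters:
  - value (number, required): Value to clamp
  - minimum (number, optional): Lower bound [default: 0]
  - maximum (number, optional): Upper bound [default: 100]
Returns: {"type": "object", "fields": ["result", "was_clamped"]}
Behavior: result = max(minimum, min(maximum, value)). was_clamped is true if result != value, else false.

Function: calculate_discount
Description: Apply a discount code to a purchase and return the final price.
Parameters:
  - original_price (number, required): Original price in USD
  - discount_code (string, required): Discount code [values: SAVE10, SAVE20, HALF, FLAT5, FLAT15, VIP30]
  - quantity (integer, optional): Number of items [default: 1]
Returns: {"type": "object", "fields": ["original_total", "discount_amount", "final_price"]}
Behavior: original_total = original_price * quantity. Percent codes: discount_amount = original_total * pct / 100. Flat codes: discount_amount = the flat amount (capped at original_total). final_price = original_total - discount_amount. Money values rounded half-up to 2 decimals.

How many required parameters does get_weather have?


Parameters of get_weather: city (required), units (optional)
Required count:
1


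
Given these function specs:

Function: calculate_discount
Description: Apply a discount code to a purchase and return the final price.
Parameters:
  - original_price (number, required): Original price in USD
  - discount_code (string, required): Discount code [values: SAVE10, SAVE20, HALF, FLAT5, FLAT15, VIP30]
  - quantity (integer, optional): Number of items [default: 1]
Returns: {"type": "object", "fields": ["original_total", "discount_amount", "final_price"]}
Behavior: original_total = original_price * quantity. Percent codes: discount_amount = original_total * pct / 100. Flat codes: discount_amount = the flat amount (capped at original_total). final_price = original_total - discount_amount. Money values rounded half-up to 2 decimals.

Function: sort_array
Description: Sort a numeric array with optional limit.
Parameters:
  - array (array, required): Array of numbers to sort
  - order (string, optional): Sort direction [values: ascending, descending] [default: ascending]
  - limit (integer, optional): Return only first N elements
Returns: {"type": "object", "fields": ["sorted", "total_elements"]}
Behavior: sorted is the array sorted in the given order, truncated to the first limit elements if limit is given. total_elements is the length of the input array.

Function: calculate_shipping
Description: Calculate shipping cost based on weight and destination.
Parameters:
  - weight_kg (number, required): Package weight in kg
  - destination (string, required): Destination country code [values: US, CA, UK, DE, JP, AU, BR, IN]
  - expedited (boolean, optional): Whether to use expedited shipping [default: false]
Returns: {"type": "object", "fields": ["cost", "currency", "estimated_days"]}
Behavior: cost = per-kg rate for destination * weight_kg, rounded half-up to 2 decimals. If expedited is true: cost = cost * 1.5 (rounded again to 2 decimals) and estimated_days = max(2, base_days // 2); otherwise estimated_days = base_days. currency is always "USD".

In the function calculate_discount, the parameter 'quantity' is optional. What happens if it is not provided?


The calculate_discount spec declares:
  - quantity (integer, optional): Number of items [default: 1]
It defaults to 1


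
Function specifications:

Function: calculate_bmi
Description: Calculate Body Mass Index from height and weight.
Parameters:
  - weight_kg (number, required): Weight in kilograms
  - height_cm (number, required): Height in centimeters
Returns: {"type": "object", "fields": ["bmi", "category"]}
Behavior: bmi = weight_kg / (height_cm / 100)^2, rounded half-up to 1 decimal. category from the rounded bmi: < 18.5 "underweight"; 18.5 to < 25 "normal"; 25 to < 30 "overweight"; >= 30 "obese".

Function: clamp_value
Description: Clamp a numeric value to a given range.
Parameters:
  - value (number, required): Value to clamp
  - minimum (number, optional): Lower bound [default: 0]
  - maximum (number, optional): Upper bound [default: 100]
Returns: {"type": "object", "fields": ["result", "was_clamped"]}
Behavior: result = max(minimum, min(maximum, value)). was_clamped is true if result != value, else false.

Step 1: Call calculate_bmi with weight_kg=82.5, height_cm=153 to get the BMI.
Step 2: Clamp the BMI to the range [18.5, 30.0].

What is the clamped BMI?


Step 1: calculate_bmi(weight_kg=82.5, height_cm=153)
  height_m = 153 / 100 = 1.53
  bmi = 82.5 / 1.53^2 = 82.5 / 2.3409 = 35.242855 -> 35.2
  35.2 >= 30 -> obese
  -> bmi = 35.2
Step 2: clamp_value(value=35.2, minimum=18.5, maximum=30.0)
  result = max(18.5, min(30.0, 35.2)) = max(18.5, 30.0) = 30.0
  was_clamped = (30.0 != 35.2) = true
  -> result = 30.0
30.0


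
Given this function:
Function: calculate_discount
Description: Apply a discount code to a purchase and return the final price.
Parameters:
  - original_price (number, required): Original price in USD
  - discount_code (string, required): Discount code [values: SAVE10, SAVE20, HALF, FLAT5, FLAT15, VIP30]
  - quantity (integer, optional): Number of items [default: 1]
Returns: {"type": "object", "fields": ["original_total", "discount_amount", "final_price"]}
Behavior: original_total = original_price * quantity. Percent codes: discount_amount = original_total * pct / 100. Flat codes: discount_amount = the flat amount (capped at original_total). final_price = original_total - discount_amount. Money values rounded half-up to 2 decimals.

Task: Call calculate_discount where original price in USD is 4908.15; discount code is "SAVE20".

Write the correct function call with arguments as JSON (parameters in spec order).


Mapping each described value to its parameter name:
  'Original price in USD' -> original_price = 4908.15
  'Discount code' -> discount_code = "SAVE20"
calculate_discount({"original_price": 4908.15, "discount_code": "SAVE20"})


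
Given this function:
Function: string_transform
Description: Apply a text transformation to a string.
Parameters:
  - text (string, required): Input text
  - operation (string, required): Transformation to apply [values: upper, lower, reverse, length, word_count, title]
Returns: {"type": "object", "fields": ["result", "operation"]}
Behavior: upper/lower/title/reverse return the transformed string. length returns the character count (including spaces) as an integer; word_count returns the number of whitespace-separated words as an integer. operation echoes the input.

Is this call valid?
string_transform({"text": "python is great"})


Checking required parameters...
Missing required parameter: operation
Invalid - missing required parameter 'operation'


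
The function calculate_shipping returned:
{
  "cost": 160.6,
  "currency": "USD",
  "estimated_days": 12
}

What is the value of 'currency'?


USD


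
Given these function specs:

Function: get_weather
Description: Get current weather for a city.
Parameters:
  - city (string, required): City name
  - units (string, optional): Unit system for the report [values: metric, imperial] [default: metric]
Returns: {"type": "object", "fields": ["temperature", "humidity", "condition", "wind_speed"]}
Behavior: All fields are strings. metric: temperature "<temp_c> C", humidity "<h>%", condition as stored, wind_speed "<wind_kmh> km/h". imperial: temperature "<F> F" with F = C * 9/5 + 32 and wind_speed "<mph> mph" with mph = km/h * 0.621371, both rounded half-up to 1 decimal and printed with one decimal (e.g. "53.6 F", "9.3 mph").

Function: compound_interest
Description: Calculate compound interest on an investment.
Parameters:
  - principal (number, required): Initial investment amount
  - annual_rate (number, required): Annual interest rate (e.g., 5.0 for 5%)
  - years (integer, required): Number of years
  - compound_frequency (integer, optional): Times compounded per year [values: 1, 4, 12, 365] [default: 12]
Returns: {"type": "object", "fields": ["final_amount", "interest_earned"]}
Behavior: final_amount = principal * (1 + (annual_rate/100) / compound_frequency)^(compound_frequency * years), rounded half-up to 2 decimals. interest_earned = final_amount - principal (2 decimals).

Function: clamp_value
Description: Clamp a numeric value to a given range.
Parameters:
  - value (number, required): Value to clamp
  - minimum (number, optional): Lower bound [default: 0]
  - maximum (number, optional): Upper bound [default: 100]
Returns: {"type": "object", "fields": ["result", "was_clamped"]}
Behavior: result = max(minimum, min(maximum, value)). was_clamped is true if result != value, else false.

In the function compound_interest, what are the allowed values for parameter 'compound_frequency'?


The compound_interest spec declares:
  - compound_frequency (integer, optional): Times compounded per year [values: 1, 4, 12, 365] [default: 12]
Allowed values:
1, 4, 12, 365


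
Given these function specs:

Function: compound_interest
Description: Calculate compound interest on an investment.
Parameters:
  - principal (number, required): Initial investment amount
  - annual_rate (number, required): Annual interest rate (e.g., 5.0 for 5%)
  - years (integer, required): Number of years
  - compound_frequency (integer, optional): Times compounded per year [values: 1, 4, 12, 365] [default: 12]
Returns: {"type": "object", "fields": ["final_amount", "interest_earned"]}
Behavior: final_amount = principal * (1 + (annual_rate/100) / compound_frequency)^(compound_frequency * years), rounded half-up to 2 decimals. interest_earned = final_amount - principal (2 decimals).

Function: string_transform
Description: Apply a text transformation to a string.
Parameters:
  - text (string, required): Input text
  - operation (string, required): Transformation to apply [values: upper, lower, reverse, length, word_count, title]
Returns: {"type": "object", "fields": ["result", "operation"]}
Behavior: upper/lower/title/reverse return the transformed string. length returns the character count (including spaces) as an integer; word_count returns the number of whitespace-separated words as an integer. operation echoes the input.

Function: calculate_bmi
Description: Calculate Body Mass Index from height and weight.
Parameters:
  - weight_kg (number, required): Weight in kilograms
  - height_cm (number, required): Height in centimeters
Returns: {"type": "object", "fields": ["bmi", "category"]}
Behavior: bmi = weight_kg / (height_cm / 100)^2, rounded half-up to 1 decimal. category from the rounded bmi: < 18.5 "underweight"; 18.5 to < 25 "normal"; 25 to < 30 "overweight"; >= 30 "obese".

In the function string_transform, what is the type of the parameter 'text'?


The string_transform spec declares:
  - text (string, required): Input text
Type:
string


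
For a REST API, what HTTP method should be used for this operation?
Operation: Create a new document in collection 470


GET = read, POST = create, PUT = update/replace, DELETE = remove
This operation is a create.
POST


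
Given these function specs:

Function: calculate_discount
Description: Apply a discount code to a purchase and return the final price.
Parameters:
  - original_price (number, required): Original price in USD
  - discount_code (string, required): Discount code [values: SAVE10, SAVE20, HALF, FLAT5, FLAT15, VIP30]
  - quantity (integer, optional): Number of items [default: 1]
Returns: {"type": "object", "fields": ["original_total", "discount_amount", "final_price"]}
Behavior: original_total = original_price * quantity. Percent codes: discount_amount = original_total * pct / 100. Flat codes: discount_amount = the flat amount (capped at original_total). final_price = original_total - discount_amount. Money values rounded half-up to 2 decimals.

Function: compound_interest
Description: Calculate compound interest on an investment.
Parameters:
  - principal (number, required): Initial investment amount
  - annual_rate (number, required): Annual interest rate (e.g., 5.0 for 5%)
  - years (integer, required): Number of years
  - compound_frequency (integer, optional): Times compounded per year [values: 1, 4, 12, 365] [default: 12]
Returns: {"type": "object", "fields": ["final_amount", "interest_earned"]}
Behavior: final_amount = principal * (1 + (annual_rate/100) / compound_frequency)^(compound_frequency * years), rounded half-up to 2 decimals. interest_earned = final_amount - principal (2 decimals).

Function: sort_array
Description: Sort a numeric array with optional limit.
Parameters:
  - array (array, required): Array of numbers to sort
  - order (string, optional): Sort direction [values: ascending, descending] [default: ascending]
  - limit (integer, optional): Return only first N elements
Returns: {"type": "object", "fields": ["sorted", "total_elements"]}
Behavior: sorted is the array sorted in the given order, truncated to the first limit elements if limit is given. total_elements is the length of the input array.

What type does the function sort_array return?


The sort_array spec declares Returns: {"type": "object", "fields": ["sorted", "total_elements"]}
Type:
object


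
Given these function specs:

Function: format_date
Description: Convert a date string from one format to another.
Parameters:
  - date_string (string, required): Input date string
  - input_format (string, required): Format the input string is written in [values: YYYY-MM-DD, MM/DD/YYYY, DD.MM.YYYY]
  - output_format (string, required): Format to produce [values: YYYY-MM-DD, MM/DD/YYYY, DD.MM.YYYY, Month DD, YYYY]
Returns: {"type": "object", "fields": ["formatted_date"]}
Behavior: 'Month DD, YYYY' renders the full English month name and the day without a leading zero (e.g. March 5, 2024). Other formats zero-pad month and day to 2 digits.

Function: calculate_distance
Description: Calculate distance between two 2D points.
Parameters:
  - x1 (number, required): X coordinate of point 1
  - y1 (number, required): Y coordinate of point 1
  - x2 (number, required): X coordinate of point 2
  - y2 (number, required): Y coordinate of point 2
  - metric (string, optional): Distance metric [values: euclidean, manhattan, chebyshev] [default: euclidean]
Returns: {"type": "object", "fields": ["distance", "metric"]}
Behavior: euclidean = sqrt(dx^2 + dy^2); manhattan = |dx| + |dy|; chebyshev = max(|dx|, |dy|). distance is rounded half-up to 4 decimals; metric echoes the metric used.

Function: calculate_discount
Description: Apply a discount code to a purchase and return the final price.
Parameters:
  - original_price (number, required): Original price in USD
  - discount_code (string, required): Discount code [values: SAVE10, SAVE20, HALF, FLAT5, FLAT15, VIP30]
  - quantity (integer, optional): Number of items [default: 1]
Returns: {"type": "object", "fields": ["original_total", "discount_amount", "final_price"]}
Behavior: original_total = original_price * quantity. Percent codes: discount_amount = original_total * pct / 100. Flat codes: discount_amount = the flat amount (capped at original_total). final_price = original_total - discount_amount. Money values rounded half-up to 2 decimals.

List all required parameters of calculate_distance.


Parameters of calculate_distance and their required/optional flag:
  x1: required
  y1: required
  x2: required
  y2: required
  metric: optional
x1, x2, y1, y2


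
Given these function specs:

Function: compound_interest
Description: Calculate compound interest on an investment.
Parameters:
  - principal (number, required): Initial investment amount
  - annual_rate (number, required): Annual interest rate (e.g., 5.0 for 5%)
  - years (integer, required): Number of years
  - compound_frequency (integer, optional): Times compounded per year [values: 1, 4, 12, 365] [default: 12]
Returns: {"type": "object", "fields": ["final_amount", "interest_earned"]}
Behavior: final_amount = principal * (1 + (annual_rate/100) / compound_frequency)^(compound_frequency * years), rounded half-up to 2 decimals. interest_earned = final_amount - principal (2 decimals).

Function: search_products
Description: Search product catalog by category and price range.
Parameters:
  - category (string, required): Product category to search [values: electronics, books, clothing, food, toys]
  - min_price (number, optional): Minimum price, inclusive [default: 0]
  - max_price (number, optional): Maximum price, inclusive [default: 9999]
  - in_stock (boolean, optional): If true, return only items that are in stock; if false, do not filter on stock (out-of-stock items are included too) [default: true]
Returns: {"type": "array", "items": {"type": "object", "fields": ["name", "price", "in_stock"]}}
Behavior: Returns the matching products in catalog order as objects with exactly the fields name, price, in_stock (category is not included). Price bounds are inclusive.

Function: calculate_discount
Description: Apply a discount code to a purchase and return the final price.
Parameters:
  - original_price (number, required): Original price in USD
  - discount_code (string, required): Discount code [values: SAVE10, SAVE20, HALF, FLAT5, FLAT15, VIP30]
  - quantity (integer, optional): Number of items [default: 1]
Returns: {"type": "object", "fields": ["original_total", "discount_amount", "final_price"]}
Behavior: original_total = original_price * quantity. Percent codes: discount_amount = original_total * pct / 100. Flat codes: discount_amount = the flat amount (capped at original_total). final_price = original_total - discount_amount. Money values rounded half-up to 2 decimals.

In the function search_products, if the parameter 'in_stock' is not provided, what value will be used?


The search_products spec declares:
  - in_stock (boolean, optional): If true, return only items that are in stock; if false, do not filter on stock (out-of-stock items are included too) [default: true]
Default:
true


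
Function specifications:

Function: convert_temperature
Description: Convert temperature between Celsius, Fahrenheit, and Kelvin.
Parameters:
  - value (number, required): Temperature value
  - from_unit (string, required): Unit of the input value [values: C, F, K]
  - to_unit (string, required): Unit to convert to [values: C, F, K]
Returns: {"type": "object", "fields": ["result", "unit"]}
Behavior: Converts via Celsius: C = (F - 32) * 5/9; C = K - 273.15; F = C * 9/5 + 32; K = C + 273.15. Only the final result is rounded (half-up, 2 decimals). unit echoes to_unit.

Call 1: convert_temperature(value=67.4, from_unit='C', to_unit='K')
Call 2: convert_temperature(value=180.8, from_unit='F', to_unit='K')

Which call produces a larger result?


Call 1:
  Input already in C: 67.4
  To K: 67.4 + 273.15 = 340.55
  Round to 2 decimals: 340.55
  -> 340.55 K
Call 2:
  To C: (180.8 - 32) * 5/9 = 82.666667
  To K: 82.666667 + 273.15 = 355.816667
  Round to 2 decimals: 355.82
  -> 355.82 K
Call 2 (355.82 K)


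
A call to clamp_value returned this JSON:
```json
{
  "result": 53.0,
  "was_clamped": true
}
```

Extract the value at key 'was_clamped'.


true


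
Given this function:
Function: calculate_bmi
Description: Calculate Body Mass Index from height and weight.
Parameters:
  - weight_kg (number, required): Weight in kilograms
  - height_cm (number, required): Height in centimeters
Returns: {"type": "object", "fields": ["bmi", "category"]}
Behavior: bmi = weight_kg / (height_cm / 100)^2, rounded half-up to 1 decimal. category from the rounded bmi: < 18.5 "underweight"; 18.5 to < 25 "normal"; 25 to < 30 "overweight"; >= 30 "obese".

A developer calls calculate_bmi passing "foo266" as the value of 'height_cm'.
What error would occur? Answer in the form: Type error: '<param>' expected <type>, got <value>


Spec: 'height_cm' is declared as number; "foo266" is a string.
Type error: 'height_cm' expected number, got "foo266"


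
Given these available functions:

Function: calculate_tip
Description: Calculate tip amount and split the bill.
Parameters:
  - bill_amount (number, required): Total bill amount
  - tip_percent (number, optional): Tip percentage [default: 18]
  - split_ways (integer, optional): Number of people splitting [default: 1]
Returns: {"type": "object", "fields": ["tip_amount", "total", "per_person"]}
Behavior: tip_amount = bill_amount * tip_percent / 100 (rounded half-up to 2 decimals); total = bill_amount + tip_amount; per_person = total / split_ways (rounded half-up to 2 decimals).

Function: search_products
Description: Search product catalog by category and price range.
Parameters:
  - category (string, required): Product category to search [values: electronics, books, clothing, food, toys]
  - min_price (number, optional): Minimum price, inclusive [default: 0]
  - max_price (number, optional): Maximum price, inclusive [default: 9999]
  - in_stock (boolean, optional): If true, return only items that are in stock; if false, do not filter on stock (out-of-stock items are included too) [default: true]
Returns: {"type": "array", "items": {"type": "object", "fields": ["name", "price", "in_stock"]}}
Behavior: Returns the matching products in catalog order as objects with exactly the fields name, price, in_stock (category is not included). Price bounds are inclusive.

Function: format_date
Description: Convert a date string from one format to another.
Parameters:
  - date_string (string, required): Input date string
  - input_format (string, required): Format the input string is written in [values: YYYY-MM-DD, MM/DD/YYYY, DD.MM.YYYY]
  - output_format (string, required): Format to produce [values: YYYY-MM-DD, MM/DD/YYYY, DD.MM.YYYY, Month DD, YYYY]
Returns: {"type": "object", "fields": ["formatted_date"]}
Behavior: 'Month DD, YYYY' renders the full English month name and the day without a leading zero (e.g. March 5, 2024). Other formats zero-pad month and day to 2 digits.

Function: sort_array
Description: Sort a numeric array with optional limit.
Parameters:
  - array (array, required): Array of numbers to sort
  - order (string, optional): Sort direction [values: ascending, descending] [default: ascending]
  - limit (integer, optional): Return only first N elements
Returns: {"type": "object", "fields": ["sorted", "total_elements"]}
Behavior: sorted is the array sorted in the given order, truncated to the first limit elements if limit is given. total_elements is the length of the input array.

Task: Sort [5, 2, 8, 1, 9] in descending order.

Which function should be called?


The task needs a function whose description is: Sort a numeric array with optional limit.
sort_array


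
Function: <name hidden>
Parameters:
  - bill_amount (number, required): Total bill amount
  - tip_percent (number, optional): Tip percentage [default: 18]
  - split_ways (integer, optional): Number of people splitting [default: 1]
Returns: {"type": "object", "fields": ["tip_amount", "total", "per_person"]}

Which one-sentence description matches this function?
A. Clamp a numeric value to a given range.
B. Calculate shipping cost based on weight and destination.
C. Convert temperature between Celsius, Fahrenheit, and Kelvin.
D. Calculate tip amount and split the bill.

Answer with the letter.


Parameters bill_amount, tip_percent, split_ways and return ["tip_amount", "total", "per_person"] fit: Calculate tip amount and split the bill.
D


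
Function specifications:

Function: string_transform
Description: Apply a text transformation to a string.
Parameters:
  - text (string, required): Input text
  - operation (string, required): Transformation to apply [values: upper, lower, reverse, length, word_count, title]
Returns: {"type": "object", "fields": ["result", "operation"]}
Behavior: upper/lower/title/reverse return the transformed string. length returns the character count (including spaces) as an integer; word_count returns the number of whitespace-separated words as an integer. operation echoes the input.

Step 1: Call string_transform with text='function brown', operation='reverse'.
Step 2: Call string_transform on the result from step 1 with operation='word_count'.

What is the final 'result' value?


Step 1: string_transform(text='function brown', operation='reverse')
  -> result = 'nworb noitcnuf'
Step 2: string_transform(text='nworb noitcnuf', operation='word_count')
  words: nworb, noitcnuf -> 2
  -> result = 2
2


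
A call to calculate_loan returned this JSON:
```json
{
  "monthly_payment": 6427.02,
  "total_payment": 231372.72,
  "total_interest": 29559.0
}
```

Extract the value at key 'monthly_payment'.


6427.02


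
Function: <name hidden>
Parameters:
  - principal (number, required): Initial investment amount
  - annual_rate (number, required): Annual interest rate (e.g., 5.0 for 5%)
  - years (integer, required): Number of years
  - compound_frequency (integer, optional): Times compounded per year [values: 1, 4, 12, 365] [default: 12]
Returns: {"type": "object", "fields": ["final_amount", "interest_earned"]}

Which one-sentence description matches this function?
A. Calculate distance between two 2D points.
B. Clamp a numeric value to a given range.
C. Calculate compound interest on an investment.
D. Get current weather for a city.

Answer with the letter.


Parameters principal, annual_rate, years, compound_frequency and return ["final_amount", "interest_earned"] fit: Calculate compound interest on an investment.
C


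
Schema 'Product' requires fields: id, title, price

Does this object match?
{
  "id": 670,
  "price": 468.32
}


Checking required fields...
Missing: title
Invalid - missing required field 'title'


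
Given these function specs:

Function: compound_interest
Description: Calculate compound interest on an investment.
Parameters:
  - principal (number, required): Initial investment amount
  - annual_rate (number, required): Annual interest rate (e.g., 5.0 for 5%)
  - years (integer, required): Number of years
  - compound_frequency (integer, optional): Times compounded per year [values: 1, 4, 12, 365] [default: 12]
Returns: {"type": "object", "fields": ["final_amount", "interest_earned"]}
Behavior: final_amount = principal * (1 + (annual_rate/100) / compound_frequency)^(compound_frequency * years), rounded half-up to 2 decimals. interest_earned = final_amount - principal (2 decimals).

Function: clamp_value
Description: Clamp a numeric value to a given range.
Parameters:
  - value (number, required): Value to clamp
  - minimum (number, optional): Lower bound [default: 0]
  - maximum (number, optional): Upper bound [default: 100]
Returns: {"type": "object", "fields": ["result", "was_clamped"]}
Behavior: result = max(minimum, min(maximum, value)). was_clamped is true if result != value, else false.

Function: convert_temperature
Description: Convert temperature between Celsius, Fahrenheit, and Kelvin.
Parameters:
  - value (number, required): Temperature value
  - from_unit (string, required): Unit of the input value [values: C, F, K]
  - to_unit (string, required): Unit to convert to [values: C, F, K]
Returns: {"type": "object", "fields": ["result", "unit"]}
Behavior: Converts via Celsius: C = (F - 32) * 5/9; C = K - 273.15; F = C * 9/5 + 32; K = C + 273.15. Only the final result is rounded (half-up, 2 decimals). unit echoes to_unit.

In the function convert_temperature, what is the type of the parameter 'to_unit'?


The convert_temperature spec declares:
  - to_unit (string, required): Unit to convert to [values: C, F, K]
Type:
string


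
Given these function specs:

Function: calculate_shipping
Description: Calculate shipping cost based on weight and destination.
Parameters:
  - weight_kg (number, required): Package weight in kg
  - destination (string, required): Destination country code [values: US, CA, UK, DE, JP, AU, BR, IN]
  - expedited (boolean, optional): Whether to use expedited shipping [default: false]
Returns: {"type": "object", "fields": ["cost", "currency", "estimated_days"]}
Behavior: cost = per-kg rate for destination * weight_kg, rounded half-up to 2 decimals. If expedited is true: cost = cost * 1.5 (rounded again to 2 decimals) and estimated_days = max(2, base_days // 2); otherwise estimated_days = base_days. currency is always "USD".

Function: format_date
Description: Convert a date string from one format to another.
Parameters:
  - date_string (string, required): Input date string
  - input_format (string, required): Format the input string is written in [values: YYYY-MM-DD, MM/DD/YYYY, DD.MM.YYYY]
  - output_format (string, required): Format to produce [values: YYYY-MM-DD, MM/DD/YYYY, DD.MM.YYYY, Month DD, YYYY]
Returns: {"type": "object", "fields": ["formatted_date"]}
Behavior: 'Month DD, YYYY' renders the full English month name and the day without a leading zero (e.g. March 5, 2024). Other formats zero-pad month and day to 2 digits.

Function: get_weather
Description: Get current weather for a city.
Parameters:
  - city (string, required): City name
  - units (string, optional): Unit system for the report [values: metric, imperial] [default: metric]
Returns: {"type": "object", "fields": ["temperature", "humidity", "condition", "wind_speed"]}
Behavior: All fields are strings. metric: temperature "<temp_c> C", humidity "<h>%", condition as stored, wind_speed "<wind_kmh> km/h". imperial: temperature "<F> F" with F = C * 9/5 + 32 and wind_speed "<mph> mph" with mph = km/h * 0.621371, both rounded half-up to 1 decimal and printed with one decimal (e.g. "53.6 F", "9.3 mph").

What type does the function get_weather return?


The get_weather spec declares Returns: {"type": "object", "fields": ["temperature", "humidity", "condition", "wind_speed"]}
Type:
object
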